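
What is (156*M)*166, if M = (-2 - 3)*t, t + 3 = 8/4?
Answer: 129480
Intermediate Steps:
t = -1 (t = -3 + 8/4 = -3 + 8*(1/4) = -3 + 2 = -1)
M = 5 (M = (-2 - 3)*(-1) = -5*(-1) = 5)
(156*M)*166 = (156*5)*166 = 780*166 = 129480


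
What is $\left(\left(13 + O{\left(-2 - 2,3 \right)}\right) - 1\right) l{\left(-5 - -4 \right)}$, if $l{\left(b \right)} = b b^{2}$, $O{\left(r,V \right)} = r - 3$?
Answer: $-5$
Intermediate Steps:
$O{\left(r,V \right)} = -3 + r$
$l{\left(b \right)} = b^{3}$
$\left(\left(13 + O{\left(-2 - 2,3 \right)}\right) - 1\right) l{\left(-5 - -4 \right)} = \left(\left(13 - 7\right) - 1\right) \left(-5 - -4\right)^{3} = \left(\left(13 - 7\right) - 1\right) \left(-5 + 4\right)^{3} = \left(\left(13 - 7\right) - 1\right) \left(-1\right)^{3} = \left(\left(13 - 7\right) - 1\right) \left(-1\right) = \left(6 - 1\right) \left(-1\right) = 5 \left(-1\right) = -5$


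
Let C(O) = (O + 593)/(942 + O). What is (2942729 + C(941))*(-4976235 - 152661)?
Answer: -28420034595423936/1883 ≈ -1.5093e+13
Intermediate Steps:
C(O) = (593 + O)/(942 + O)
(2942729 + C(941))*(-4976235 - 152661) = (2942729 + (593 + 941)/(942 + 941))*(-4976235 - 152661) = (2942729 + 1534/1883)*(-5128896) = (5541160241/1883)*(-5128896) = -28420034595423936/1883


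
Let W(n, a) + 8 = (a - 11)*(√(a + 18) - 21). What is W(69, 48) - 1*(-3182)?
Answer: 2397 + 37*√66 ≈ 2697.6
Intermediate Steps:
W(n, a) = -8 + (-21 + √(18 + a))*(-11 + a) (W(n, a) = -8 + (a - 11)*(√(a + 18) - 21) = -8 + (-11 + a)*(√(18 + a) - 21) = -8 + (-11 + a)*(-21 + √(18 + a)) = -8 + (-21 + √(18 + a))*(-11 + a))
W(69, 48) - 1*(-3182) = (223 - 21*48 - 11*√(18 + 48) + 48*√(18 + 48)) - 1*(-3182) = (223 - 1008 - 11*√66 + 48*√66) + 3182 = (-785 + 37*√66) + 3182 = 2397 + 37*√66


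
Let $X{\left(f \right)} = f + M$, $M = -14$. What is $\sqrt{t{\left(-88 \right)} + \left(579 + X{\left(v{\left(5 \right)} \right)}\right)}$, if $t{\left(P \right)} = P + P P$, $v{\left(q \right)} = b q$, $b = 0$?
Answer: $\sqrt{8221} \approx 90.67$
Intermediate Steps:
$v{\left(q \right)} = 0$ ($v{\left(q \right)} = 0 q = 0$)
$X{\left(f \right)} = -14 + f$ ($X{\left(f \right)} = f - 14 = -14 + f$)
$t{\left(P \right)} = P + P^{2}$
$\sqrt{t{\left(-88 \right)} + \left(579 + X{\left(v{\left(5 \right)} \right)}\right)} = \sqrt{- 88 \left(1 - 88\right) + \left(579 + \left(-14 + 0\right)\right)} = \sqrt{\left(-88\right) \left(-87\right) + \left(579 - 14\right)} = \sqrt{7656 + 565} = \sqrt{8221}$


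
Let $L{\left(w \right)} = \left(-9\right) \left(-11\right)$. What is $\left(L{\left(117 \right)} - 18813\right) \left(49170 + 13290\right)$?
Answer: $-1168876440$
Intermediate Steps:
$L{\left(w \right)} = 99$
$\left(L{\left(117 \right)} - 18813\right) \left(49170 + 13290\right) = \left(99 - 18813\right) \left(49170 + 13290\right) = \left(-18714\right) 62460 = -1168876440$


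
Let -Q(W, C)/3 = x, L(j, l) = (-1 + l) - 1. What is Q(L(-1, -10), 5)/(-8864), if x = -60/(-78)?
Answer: 15/57616 ≈ 0.00026034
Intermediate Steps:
L(j, l) = -2 + l
x = 10/13 (x = -60*(-1/78) = 10/13 ≈ 0.76923)
Q(W, C) = -30/13 (Q(W, C) = -3*10/13 = -30/13)
Q(L(-1, -10), 5)/(-8864) = -30/13/(-8864) = -30/13*(-1/8864) = 15/57616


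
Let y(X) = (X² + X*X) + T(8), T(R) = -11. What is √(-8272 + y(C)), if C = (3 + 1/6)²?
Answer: I*√10474126/36 ≈ 89.899*I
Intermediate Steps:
C = 361/36 (C = (3 + ⅙)² = (19/6)² = 361/36 ≈ 10.028)
y(X) = -11 + 2*X² (y(X) = (X² + X*X) - 11 = (X² + X²) - 11 = 2*X² - 11 = -11 + 2*X²)
√(-8272 + y(C)) = √(-8272 + (-11 + 2*(361/36)²)) = √(-8272 + (-11 + 2*(130321/1296))) = √(-8272 + (-11 + 130321/648)) = √(-8272 + 123193/648) = √(-5237063/648) = I*√10474126/36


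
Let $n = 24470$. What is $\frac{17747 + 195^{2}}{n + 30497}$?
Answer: $\frac{55772}{54967} \approx 1.0146$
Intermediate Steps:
$\frac{17747 + 195^{2}}{n + 30497} = \frac{17747 + 195^{2}}{24470 + 30497} = \frac{17747 + 38025}{54967} = 55772 \cdot \frac{1}{54967} = \frac{55772}{54967}$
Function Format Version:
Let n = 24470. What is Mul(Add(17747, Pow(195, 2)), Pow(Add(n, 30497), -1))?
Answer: Rational(55772, 54967) ≈ 1.0146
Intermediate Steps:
Mul(Add(17747, Pow(195, 2)), Pow(Add(n, 30497), -1)) = Mul(Add(17747, Pow(195, 2)), Pow(Add(24470, 30497), -1)) = Mul(Add(17747, 38025), Pow(54967, -1)) = Mul(55772, Rational(1, 54967)) = Rational(55772, 54967)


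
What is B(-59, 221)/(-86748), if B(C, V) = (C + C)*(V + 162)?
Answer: 22597/43374 ≈ 0.52098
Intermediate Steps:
B(C, V) = 2*C*(162 + V) (B(C, V) = (2*C)*(162 + V) = 2*C*(162 + V))
B(-59, 221)/(-86748) = (2*(-59)*(162 + 221))/(-86748) = (2*(-59)*383)*(-1/86748) = -45194*(-1/86748) = 22597/43374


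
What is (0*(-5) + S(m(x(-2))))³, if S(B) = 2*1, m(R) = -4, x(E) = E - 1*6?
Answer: 8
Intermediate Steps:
x(E) = -6 + E (x(E) = E - 6 = -6 + E)
S(B) = 2
(0*(-5) + S(m(x(-2))))³ = (0*(-5) + 2)³ = (0 + 2)³ = 2³ = 8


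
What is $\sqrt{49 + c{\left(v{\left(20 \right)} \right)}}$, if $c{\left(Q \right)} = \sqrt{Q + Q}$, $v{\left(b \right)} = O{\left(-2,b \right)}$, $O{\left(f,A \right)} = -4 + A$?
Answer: $\sqrt{49 + 4 \sqrt{2}} \approx 7.393$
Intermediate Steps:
$v{\left(b \right)} = -4 + b$
$c{\left(Q \right)} = \sqrt{2} \sqrt{Q}$ ($c{\left(Q \right)} = \sqrt{2 Q} = \sqrt{2} \sqrt{Q}$)
$\sqrt{49 + c{\left(v{\left(20 \right)} \right)}} = \sqrt{49 + \sqrt{2} \sqrt{-4 + 20}} = \sqrt{49 + \sqrt{2} \sqrt{16}} = \sqrt{49 + \sqrt{2} \cdot 4} = \sqrt{49 + 4 \sqrt{2}}$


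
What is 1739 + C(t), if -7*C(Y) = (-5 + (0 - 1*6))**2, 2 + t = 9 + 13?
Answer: 12052/7 ≈ 1721.7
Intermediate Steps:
t = 20 (t = -2 + (9 + 13) = -2 + 22 = 20)
C(Y) = -121/7 (C(Y) = -(-5 + (0 - 1*6))**2/7 = -(-5 + (0 - 6))**2/7 = -(-5 - 6)**2/7 = -1/7*(-11)**2 = -1/7*121 = -121/7)
1739 + C(t) = 1739 - 121/7 = 12052/7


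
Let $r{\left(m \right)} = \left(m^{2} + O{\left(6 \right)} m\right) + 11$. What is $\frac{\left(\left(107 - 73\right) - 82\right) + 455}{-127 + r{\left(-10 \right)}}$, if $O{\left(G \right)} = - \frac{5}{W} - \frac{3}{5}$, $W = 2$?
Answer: $\frac{407}{15} \approx 27.133$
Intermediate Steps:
$O{\left(G \right)} = - \frac{31}{10}$ ($O{\left(G \right)} = - \frac{5}{2} - \frac{3}{5} = - \frac{31}{10}$)
$r{\left(m \right)} = 11 + m^{2} - \frac{31 m}{10}$ ($r{\left(m \right)} = \left(m^{2} - \frac{31 m}{10}\right) + 11 = 11 + m^{2} - \frac{31 m}{10}$)
$\frac{\left(\left(107 - 73\right) - 82\right) + 455}{-127 + r{\left(-10 \right)}} = \frac{\left(\left(107 - 73\right) - 82\right) + 455}{-127 + \left(11 + \left(-10\right)^{2} - -31\right)} = \frac{\left(34 - 82\right) + 455}{-127 + \left(11 + 100 + 31\right)} = \frac{-48 + 455}{-127 + 142} = \frac{407}{15}$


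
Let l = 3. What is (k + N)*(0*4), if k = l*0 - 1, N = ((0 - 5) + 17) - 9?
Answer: 0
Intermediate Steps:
N = 3 (N = (-5 + 17) - 9 = 12 - 9 = 3)
k = -1 (k = 3*0 - 1 = 0 - 1 = -1)
(k + N)*(0*4) = (-1 + 3)*(0*4) = 2*0 = 0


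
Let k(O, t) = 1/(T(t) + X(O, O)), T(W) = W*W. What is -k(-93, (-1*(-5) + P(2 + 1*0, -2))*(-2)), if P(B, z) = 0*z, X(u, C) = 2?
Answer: -1/102 ≈ -0.0098039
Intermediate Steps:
P(B, z) = 0
T(W) = W²
k(O, t) = 1/(2 + t²) (k(O, t) = 1/(t² + 2) = 1/(2 + t²))
-k(-93, (-1*(-5) + P(2 + 1*0, -2))*(-2)) = -1/(2 + ((-1*(-5) + 0)*(-2))²) = -1/(2 + ((5 + 0)*(-2))²) = -1/(2 + (5*(-2))²) = -1/(2 + (-10)²) = -1/(2 + 100) = -1/102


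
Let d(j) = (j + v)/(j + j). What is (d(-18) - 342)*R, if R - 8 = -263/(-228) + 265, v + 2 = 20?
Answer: -187521/2 ≈ -93761.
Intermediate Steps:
v = 18 (v = -2 + 20 = 18)
R = 62507/228 (R = 8 + (-263/(-228) + 265) = 8 + (-263*(-1/228) + 265) = 8 + (263/228 + 265) = 8 + 60683/228 = 62507/228 ≈ 274.15)
d(j) = (18 + j)/(2*j) (d(j) = (j + 18)/(j + j) = (18 + j)/((2*j)) = (18 + j)*(1/(2*j)) = (18 + j)/(2*j))
(d(-18) - 342)*R = ((½)*(18 - 18)/(-18) - 342)*(62507/228) = ((½)*(-1/18)*0 - 342)*(62507/228) = (0 - 342)*(62507/228) = -342*62507/228 = -187521/2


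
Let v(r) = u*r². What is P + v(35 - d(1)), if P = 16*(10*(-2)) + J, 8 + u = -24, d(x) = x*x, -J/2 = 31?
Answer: -37374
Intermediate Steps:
J = -62 (J = -2*31 = -62)
d(x) = x²
u = -32 (u = -8 - 24 = -32)
v(r) = -32*r²
P = -382 (P = 16*(10*(-2)) - 62 = 16*(-20) - 62 = -320 - 62 = -382)
P + v(35 - d(1)) = -382 - 32*(35 - 1*1²)² = -382 - 32*(35 - 1*1)² = -382 - 32*(35 - 1)² = -382 - 32*34² = -382 - 32*1156 = -382 - 36992 = -37374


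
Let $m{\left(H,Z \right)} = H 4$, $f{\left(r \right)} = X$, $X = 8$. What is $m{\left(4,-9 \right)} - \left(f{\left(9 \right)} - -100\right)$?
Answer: $-92$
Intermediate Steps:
$f{\left(r \right)} = 8$
$m{\left(H,Z \right)} = 4 H$
$m{\left(4,-9 \right)} - \left(f{\left(9 \right)} - -100\right) = 4 \cdot 4 - \left(8 - -100\right) = 16 - \left(8 + 100\right) = 16 - 108 = -92$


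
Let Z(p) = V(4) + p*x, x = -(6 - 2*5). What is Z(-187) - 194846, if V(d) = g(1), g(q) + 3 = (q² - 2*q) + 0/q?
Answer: -195598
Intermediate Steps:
g(q) = -3 + q² - 2*q (g(q) = -3 + ((q² - 2*q) + 0/q) = -3 + ((q² - 2*q) + 0) = -3 + (q² - 2*q) = -3 + q² - 2*q)
V(d) = -4 (V(d) = -3 + 1² - 2*1 = -3 + 1 - 2 = -4)
x = 4 (x = -(6 - 10) = -1*(-4) = 4)
Z(p) = -4 + 4*p (Z(p) = -4 + p*4 = -4 + 4*p)
Z(-187) - 194846 = (-4 + 4*(-187)) - 194846 = (-4 - 748) - 194846 = -752 - 194846 = -195598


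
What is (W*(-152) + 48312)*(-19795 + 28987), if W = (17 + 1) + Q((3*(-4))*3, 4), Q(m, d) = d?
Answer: 413345856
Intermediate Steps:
W = 22 (W = (17 + 1) + 4 = 18 + 4 = 22)
(W*(-152) + 48312)*(-19795 + 28987) = (22*(-152) + 48312)*(-19795 + 28987) = (-3344 + 48312)*9192 = 44968*9192 = 413345856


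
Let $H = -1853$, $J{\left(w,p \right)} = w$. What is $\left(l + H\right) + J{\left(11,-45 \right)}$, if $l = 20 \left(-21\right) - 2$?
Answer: $-2264$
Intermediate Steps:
$l = -422$ ($l = -420 - 2 = -422$)
$\left(l + H\right) + J{\left(11,-45 \right)} = \left(-422 - 1853\right) + 11 = -2275 + 11 = -2264$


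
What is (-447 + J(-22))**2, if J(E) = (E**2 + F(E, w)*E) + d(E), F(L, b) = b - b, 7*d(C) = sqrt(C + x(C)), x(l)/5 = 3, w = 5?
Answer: (259 + I*sqrt(7))**2/49 ≈ 1368.9 + 27.969*I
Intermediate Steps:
x(l) = 15 (x(l) = 5*3 = 15)
d(C) = sqrt(15 + C)/7 (d(C) = sqrt(C + 15)/7 = sqrt(15 + C)/7)
F(L, b) = 0
J(E) = E**2 + sqrt(15 + E)/7 (J(E) = (E**2 + 0*E) + sqrt(15 + E)/7 = (E**2 + 0) + sqrt(15 + E)/7 = E**2 + sqrt(15 + E)/7)
(-447 + J(-22))**2 = (-447 + ((-22)**2 + sqrt(15 - 22)/7))**2 = (-447 + (484 + sqrt(-7)/7))**2 = (-447 + (484 + (I*sqrt(7))/7))**2 = (-447 + (484 + I*sqrt(7)/7))**2 = (37 + I*sqrt(7)/7)**2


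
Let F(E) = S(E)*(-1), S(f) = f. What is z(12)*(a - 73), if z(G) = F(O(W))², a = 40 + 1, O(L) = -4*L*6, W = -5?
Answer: -460800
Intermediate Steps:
O(L) = -24*L
a = 41
F(E) = -E (F(E) = E*(-1) = -E)
z(G) = 14400 (z(G) = (-(-24)*(-5))² = (-1*120)² = (-120)² = 14400)
z(12)*(a - 73) = 14400*(41 - 73) = 14400*(-32) = -460800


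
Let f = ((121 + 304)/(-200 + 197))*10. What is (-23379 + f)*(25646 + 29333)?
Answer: -4089722873/3 ≈ -1.3632e+9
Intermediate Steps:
f = -4250/3 (f = (425/(-3))*10 = (425*(-⅓))*10 = -425/3*10 = -4250/3 ≈ -1416.7)
(-23379 + f)*(25646 + 29333) = (-23379 - 4250/3)*(25646 + 29333) = -74387/3*54979 = -4089722873/3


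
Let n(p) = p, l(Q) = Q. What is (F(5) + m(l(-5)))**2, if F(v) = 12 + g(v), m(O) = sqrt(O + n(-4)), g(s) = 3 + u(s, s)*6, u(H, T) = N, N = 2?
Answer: 720 + 162*I ≈ 720.0 + 162.0*I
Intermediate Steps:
u(H, T) = 2
g(s) = 15 (g(s) = 3 + 2*6 = 3 + 12 = 15)
m(O) = sqrt(-4 + O) (m(O) = sqrt(O - 4) = sqrt(-4 + O))
F(v) = 27 (F(v) = 12 + 15 = 27)
(F(5) + m(l(-5)))**2 = (27 + sqrt(-4 - 5))**2 = (27 + sqrt(-9))**2 = (27 + 3*I)**2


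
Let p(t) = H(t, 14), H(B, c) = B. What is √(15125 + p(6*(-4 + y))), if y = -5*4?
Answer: √14981 ≈ 122.40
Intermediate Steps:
y = -20
p(t) = t
√(15125 + p(6*(-4 + y))) = √(15125 + 6*(-4 - 20)) = √(15125 + 6*(-24)) = √(15125 - 144) = √14981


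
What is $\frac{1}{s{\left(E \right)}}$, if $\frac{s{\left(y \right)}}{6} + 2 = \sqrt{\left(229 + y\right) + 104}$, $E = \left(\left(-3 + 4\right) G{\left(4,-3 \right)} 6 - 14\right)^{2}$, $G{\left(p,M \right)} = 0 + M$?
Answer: $\frac{1}{4059} + \frac{\sqrt{1357}}{8118} \approx 0.0047841$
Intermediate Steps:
$G{\left(p,M \right)} = M$
$E = 1024$ ($E = \left(\left(-3 + 4\right) \left(-3\right) 6 - 14\right)^{2} = \left(1 \left(-3\right) 6 - 14\right)^{2} = \left(\left(-3\right) 6 - 14\right)^{2} = \left(-18 - 14\right)^{2} = \left(-32\right)^{2} = 1024$)
$s{\left(y \right)} = -12 + 6 \sqrt{333 + y}$ ($s{\left(y \right)} = -12 + 6 \sqrt{\left(229 + y\right) + 104} = -12 + 6 \sqrt{333 + y}$)
$\frac{1}{s{\left(E \right)}} = \frac{1}{-12 + 6 \sqrt{333 + 1024}} = \frac{1}{-12 + 6 \sqrt{1357}}$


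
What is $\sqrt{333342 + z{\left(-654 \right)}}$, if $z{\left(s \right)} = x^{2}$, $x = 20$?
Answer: $\sqrt{333742} \approx 577.7$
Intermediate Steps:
$z{\left(s \right)} = 400$ ($z{\left(s \right)} = 20^{2} = 400$)
$\sqrt{333342 + z{\left(-654 \right)}} = \sqrt{333342 + 400} = \sqrt{333742}$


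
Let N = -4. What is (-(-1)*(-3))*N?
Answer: 12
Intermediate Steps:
(-(-1)*(-3))*N = -(-1)*(-3)*(-4) = -1*3*(-4) = -3*(-4) = 12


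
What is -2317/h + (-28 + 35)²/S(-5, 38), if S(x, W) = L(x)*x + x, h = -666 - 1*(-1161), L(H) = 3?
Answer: -14119/1980 ≈ -7.1308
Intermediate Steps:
h = 495 (h = -666 + 1161 = 495)
S(x, W) = 4*x (S(x, W) = 3*x + x = 4*x)
-2317/h + (-28 + 35)²/S(-5, 38) = -2317/495 + (-28 + 35)²/((4*(-5))) = -2317*1/495 + 7²/(-20) = -2317/495 + 49*(-1/20) = -2317/495 - 49/20 = -14119/1980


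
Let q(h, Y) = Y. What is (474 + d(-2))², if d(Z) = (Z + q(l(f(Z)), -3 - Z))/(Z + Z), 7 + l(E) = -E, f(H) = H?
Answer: 3606201/16 ≈ 2.2539e+5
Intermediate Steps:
l(E) = -7 - E
d(Z) = -3/(2*Z) (d(Z) = (Z + (-3 - Z))/(Z + Z) = -3*1/(2*Z) = -3/(2*Z))
(474 + d(-2))² = (474 - 3/2/(-2))² = (474 - 3/2*(-½))² = (474 + ¾)² = (1899/4)² = 3606201/16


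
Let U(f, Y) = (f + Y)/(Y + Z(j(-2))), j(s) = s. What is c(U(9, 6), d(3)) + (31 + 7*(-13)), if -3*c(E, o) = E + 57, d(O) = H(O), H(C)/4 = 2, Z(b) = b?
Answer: -321/4 ≈ -80.250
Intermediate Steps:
U(f, Y) = (Y + f)/(-2 + Y) (U(f, Y) = (f + Y)/(Y - 2) = (Y + f)/(-2 + Y))
H(C) = 8 (H(C) = 4*2 = 8)
d(O) = 8
c(E, o) = -19 - E/3 (c(E, o) = -(E + 57)/3 = -(57 + E)/3 = -19 - E/3)
c(U(9, 6), d(3)) + (31 + 7*(-13)) = (-19 - (6 + 9)/(3*(-2 + 6))) + (31 + 7*(-13)) = (-19 - 15/(3*4)) + (31 - 91) = (-19 - 15/12) - 60 = (-19 - 1/3*15/4) - 60 = (-19 - 5/4) - 60 = -81/4 - 60 = -321/4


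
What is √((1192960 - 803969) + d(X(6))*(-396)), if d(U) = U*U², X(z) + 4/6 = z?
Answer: √2960247/3 ≈ 573.51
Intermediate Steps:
X(z) = -⅔ + z
d(U) = U³
√((1192960 - 803969) + d(X(6))*(-396)) = √((1192960 - 803969) + (-⅔ + 6)³*(-396)) = √(388991 + (16/3)³*(-396)) = √(388991 + (4096/27)*(-396)) = √(388991 - 180224/3) = √(986749/3) = √2960247/3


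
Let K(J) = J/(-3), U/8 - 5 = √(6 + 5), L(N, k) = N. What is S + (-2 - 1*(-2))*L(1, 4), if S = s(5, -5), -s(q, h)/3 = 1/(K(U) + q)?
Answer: -225/79 + 72*√11/79 ≈ 0.17465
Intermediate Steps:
U = 40 + 8*√11 (U = 40 + 8*√(6 + 5) = 40 + 8*√11 ≈ 66.533)
K(J) = -J/3 (K(J) = J*(-⅓) = -J/3)
s(q, h) = -3/(-40/3 + q - 8*√11/3) (s(q, h) = -3/(-(40 + 8*√11)/3 + q) = -3/((-40/3 - 8*√11/3) + q) = -3/(-40/3 + q - 8*√11/3))
S = 9/(25 + 8*√11) (S = 9/(40 - 3*5 + 8*√11) = 9/(40 - 15 + 8*√11) = 9/(25 + 8*√11) ≈ 0.17465)
S + (-2 - 1*(-2))*L(1, 4) = (-225/79 + 72*√11/79) + (-2 - 1*(-2))*1 = (-225/79 + 72*√11/79) + (-2 + 2)*1 = (-225/79 + 72*√11/79) + 0*1 = (-225/79 + 72*√11/79) + 0 = -225/79 + 72*√11/79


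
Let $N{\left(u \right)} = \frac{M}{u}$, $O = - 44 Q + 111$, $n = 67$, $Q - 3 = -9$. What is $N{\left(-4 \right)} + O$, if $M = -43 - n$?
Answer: $\frac{805}{2} \approx 402.5$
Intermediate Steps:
$Q = -6$ ($Q = 3 - 9 = -6$)
$O = 375$ ($O = \left(-44\right) \left(-6\right) + 111 = 264 + 111 = 375$)
$M = -110$ ($M = -43 - 67 = -110$)
$N{\left(u \right)} = - \frac{110}{u}$
$N{\left(-4 \right)} + O = - \frac{110}{-4} + 375 = \left(-110\right) \left(- \frac{1}{4}\right) + 375 = \frac{55}{2} + 375 = \frac{805}{2}$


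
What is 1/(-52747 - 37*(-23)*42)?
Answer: -1/17005 ≈ -5.8806e-5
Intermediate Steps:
1/(-52747 - 37*(-23)*42) = 1/(-52747 + 851*42) = 1/(-52747 + 35742) = 1/(-17005) = -1/17005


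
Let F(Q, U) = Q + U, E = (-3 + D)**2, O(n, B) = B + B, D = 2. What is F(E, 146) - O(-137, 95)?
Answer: -43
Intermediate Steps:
O(n, B) = 2*B
E = 1 (E = (-3 + 2)**2 = (-1)**2 = 1)
F(E, 146) - O(-137, 95) = (1 + 146) - 2*95 = 147 - 1*190 = 147 - 190 = -43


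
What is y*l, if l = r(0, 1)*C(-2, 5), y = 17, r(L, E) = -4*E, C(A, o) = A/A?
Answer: -68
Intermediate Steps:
C(A, o) = 1
l = -4 (l = -4*1*1 = -4*1 = -4)
y*l = 17*(-4) = -68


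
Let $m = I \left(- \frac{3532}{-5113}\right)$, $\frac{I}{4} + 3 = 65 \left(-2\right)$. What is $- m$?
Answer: $\frac{1879024}{5113} \approx 367.5$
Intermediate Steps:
$I = -532$ ($I = -12 + 4 \cdot 65 \left(-2\right) = -12 + 4 \left(-130\right) = -12 - 520 = -532$)
$m = - \frac{1879024}{5113}$ ($m = - 532 \left(- \frac{3532}{-5113}\right) = - 532 \left(\left(-3532\right) \left(- \frac{1}{5113}\right)\right) = \left(-532\right) \frac{3532}{5113} = - \frac{1879024}{5113} \approx -367.5$)
$- m = \left(-1\right) \left(- \frac{1879024}{5113}\right) = \frac{1879024}{5113}$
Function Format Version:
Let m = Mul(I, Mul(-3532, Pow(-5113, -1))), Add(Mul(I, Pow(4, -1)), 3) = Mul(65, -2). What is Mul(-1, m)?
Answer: Rational(1879024, 5113) ≈ 367.50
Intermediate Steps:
I = -532 (I = Add(-12, Mul(4, Mul(65, -2))) = Add(-12, Mul(4, -130)) = Add(-12, -520) = -532)
m = Rational(-1879024, 5113) (m = Mul(-532, Mul(-3532, Pow(-5113, -1))) = Mul(-532, Mul(-3532, Rational(-1, 5113))) = Mul(-532, Rational(3532, 5113)) = Rational(-1879024, 5113) ≈ -367.50)
Mul(-1, m) = Mul(-1, Rational(-1879024, 5113)) = Rational(1879024, 5113)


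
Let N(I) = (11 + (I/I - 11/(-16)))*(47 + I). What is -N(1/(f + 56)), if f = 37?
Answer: -221879/372 ≈ -596.45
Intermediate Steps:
N(I) = 9541/16 + 203*I/16 (N(I) = (11 + (1 - 11*(-1/16)))*(47 + I) = (11 + (1 + 11/16))*(47 + I) = (11 + 27/16)*(47 + I) = 203*(47 + I)/16 = 9541/16 + 203*I/16)
-N(1/(f + 56)) = -(9541/16 + 203/(16*(37 + 56))) = -(9541/16 + (203/16)/93) = -(9541/16 + (203/16)*(1/93)) = -(9541/16 + 203/1488) = -1*221879/372 = -221879/372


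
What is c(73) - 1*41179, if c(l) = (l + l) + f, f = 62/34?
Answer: -697530/17 ≈ -41031.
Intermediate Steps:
f = 31/17 (f = 62*(1/34) = 31/17 ≈ 1.8235)
c(l) = 31/17 + 2*l (c(l) = (l + l) + 31/17 = 2*l + 31/17 = 31/17 + 2*l)
c(73) - 1*41179 = (31/17 + 2*73) - 1*41179 = (31/17 + 146) - 41179 = 2513/17 - 41179 = -697530/17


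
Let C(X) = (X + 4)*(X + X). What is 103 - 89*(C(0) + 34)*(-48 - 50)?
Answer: 296651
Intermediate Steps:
C(X) = 2*X*(4 + X) (C(X) = (4 + X)*(2*X) = 2*X*(4 + X))
103 - 89*(C(0) + 34)*(-48 - 50) = 103 - 89*(2*0*(4 + 0) + 34)*(-48 - 50) = 103 - 89*(2*0*4 + 34)*(-98) = 103 - 89*(0 + 34)*(-98) = 103 - 3026*(-98) = 103 - 89*(-3332) = 103 + 296548 = 296651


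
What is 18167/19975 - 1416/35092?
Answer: 152307941/175240675 ≈ 0.86914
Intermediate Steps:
18167/19975 - 1416/35092 = 18167*(1/19975) - 1416*1/35092 = 18167/19975 - 354/8773 = 152307941/175240675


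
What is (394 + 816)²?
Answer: 1464100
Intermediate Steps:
(394 + 816)² = 1210² = 1464100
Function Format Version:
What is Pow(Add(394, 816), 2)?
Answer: 1464100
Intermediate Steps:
Pow(Add(394, 816), 2) = Pow(1210, 2) = 1464100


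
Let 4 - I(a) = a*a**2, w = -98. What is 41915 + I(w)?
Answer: 983111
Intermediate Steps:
I(a) = 4 - a**3 (I(a) = 4 - a*a**2 = 4 - a**3)
41915 + I(w) = 41915 + (4 - 1*(-98)**3) = 41915 + (4 - 1*(-941192)) = 41915 + (4 + 941192) = 41915 + 941196 = 983111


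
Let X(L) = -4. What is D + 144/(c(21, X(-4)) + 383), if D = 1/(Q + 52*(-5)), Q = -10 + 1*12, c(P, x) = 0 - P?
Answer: 18395/46698 ≈ 0.39391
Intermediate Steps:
c(P, x) = -P
Q = 2 (Q = -10 + 12 = 2)
D = -1/258 (D = 1/(2 + 52*(-5)) = 1/(2 - 260) = 1/(-258) = -1/258 ≈ -0.0038760)
D + 144/(c(21, X(-4)) + 383) = -1/258 + 144/(-1*21 + 383) = -1/258 + 144/(-21 + 383) = -1/258 + 144/362 = -1/258 + (1/362)*144 = -1/258 + 72/181 = 18395/46698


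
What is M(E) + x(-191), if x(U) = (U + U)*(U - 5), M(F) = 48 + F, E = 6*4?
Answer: 74944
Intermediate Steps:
E = 24
x(U) = 2*U*(-5 + U) (x(U) = (2*U)*(-5 + U) = 2*U*(-5 + U))
M(E) + x(-191) = (48 + 24) + 2*(-191)*(-5 - 191) = 72 + 2*(-191)*(-196) = 72 + 74872 = 74944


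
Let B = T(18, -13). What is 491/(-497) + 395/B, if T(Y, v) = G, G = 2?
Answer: 195333/994 ≈ 196.51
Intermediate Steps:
T(Y, v) = 2
B = 2
491/(-497) + 395/B = 491/(-497) + 395/2 = 491*(-1/497) + 395*(½) = -491/497 + 395/2 = 195333/994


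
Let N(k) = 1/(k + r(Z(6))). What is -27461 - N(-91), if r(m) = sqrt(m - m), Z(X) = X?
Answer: -2498950/91 ≈ -27461.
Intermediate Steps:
r(m) = 0 (r(m) = sqrt(0) = 0)
N(k) = 1/k (N(k) = 1/(k + 0) = 1/k)
-27461 - N(-91) = -27461 - 1/(-91) = -27461 - 1*(-1/91) = -27461 + 1/91 = -2498950/91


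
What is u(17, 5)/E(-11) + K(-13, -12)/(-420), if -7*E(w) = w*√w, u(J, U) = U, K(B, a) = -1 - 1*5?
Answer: 1/70 - 35*I*√11/121 ≈ 0.014286 - 0.95935*I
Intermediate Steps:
K(B, a) = -6 (K(B, a) = -1 - 5 = -6)
E(w) = -w^(3/2)/7 (E(w) = -w*√w/7 = -w^(3/2)/7)
u(17, 5)/E(-11) + K(-13, -12)/(-420) = 5/((-(-11)*I*√11/7)) - 6/(-420) = 5/((-(-11)*I*√11/7)) - 6*(-1/420) = 5/((11*I*√11/7)) + 1/70 = 5*(-7*I*√11/121) + 1/70 = -35*I*√11/121 + 1/70 = 1/70 - 35*I*√11/121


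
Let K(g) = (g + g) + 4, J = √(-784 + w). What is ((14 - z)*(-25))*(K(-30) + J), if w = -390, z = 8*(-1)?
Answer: 30800 - 550*I*√1174 ≈ 30800.0 - 18845.0*I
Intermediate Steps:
z = -8
J = I*√1174 (J = √(-784 - 390) = √(-1174) = I*√1174 ≈ 34.264*I)
K(g) = 4 + 2*g (K(g) = 2*g + 4 = 4 + 2*g)
((14 - z)*(-25))*(K(-30) + J) = ((14 - 1*(-8))*(-25))*((4 + 2*(-30)) + I*√1174) = ((14 + 8)*(-25))*((4 - 60) + I*√1174) = (22*(-25))*(-56 + I*√1174) = -550*(-56 + I*√1174) = 30800 - 550*I*√1174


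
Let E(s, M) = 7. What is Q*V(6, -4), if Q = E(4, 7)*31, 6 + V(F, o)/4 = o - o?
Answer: -5208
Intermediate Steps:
V(F, o) = -24 (V(F, o) = -24 + 4*(o - o) = -24 + 4*0 = -24 + 0 = -24)
Q = 217 (Q = 7*31 = 217)
Q*V(6, -4) = 217*(-24) = -5208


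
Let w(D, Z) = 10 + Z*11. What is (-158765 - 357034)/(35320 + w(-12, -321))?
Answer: -515799/31799 ≈ -16.221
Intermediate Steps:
w(D, Z) = 10 + 11*Z
(-158765 - 357034)/(35320 + w(-12, -321)) = (-158765 - 357034)/(35320 + (10 + 11*(-321))) = -515799/(35320 + (10 - 3531)) = -515799/(35320 - 3521) = -515799/31799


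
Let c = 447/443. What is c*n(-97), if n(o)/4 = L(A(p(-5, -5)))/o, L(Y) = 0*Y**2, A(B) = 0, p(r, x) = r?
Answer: 0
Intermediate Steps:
c = 447/443 (c = 447*(1/443) = 447/443 ≈ 1.0090)
L(Y) = 0
n(o) = 0 (n(o) = 4*(0/o) = 4*0 = 0)
c*n(-97) = (447/443)*0 = 0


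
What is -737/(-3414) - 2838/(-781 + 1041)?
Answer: -1187164/110955 ≈ -10.700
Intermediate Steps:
-737/(-3414) - 2838/(-781 + 1041) = -737*(-1/3414) - 2838/260 = 737/3414 - 2838*1/260 = 737/3414 - 1419/130 = -1187164/110955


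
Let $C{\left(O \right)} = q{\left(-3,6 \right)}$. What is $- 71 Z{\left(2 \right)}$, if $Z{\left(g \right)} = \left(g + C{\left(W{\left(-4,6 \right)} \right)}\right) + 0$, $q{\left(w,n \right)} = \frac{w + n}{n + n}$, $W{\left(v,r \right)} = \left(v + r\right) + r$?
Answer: $- \frac{639}{4} \approx -159.75$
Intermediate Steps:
$W{\left(v,r \right)} = v + 2 r$ ($W{\left(v,r \right)} = \left(r + v\right) + r = v + 2 r$)
$q{\left(w,n \right)} = \frac{n + w}{2 n}$
$C{\left(O \right)} = \frac{1}{4}$ ($C{\left(O \right)} = \frac{6 - 3}{2 \cdot 6} = \frac{1}{2} \cdot \frac{1}{6} \cdot 3 = \frac{1}{4}$)
$Z{\left(g \right)} = \frac{1}{4} + g$ ($Z{\left(g \right)} = \left(g + \frac{1}{4}\right) + 0 = \left(\frac{1}{4} + g\right) + 0 = \frac{1}{4} + g$)
$- 71 Z{\left(2 \right)} = - 71 \left(\frac{1}{4} + 2\right) = \left(-71\right) \frac{9}{4} = - \frac{639}{4}$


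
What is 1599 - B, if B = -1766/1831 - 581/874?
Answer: 2561477401/1600294 ≈ 1600.6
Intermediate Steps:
B = -2607295/1600294 (B = -1766*1/1831 - 581*1/874 = -1766/1831 - 581/874 = -2607295/1600294 ≈ -1.6293)
1599 - B = 1599 - 1*(-2607295/1600294) = 1599 + 2607295/1600294 = 2561477401/1600294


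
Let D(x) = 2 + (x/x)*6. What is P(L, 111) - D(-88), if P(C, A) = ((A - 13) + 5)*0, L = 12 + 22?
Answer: -8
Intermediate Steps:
L = 34
D(x) = 8 (D(x) = 2 + 1*6 = 2 + 6 = 8)
P(C, A) = 0 (P(C, A) = ((-13 + A) + 5)*0 = (-8 + A)*0 = 0)
P(L, 111) - D(-88) = 0 - 1*8 = 0 - 8 = -8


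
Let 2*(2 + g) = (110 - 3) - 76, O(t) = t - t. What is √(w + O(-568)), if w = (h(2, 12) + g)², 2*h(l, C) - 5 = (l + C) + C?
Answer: 29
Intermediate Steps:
O(t) = 0
h(l, C) = 5/2 + C + l/2 (h(l, C) = 5/2 + ((l + C) + C)/2 = 5/2 + ((C + l) + C)/2 = 5/2 + (l + 2*C)/2 = 5/2 + (C + l/2) = 5/2 + C + l/2)
g = 27/2 (g = -2 + ((110 - 3) - 76)/2 = -2 + (107 - 76)/2 = -2 + (½)*31 = -2 + 31/2 = 27/2 ≈ 13.500)
w = 841 (w = ((5/2 + 12 + (½)*2) + 27/2)² = ((5/2 + 12 + 1) + 27/2)² = (31/2 + 27/2)² = 29² = 841)
√(w + O(-568)) = √(841 + 0) = √841 = 29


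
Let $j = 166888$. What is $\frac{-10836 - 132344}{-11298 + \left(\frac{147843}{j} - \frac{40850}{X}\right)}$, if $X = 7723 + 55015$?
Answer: $\frac{39450684359840}{3112896846031} \approx 12.673$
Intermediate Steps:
$X = 62738$
$\frac{-10836 - 132344}{-11298 + \left(\frac{147843}{j} - \frac{40850}{X}\right)} = \frac{-10836 - 132344}{-11298 + \left(\frac{147843}{166888} - \frac{40850}{62738}\right)} = - \frac{143180}{-11298 + \left(147843 \cdot \frac{1}{166888} - \frac{1075}{1651}\right)} = - \frac{143180}{-11298 + \left(\frac{147843}{166888} - \frac{1075}{1651}\right)} = - \frac{143180}{-11298 + \frac{64684193}{275532088}} = - \frac{143180}{- \frac{3112896846031}{275532088}} = \left(-143180\right) \left(- \frac{275532088}{3112896846031}\right) = \frac{39450684359840}{3112896846031}$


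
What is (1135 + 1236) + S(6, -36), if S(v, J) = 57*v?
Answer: 2713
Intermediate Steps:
(1135 + 1236) + S(6, -36) = (1135 + 1236) + 57*6 = 2371 + 342 = 2713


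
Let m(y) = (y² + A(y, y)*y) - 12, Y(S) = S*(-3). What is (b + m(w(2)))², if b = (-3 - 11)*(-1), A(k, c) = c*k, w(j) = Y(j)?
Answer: 31684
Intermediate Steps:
Y(S) = -3*S
w(j) = -3*j
m(y) = -12 + y² + y³ (m(y) = (y² + (y*y)*y) - 12 = (y² + y²*y) - 12 = (y² + y³) - 12 = -12 + y² + y³)
b = 14 (b = -14*(-1) = 14)
(b + m(w(2)))² = (14 + (-12 + (-3*2)² + (-3*2)³))² = (14 + (-12 + (-6)² + (-6)³))² = (14 + (-12 + 36 - 216))² = (14 - 192)² = (-178)² = 31684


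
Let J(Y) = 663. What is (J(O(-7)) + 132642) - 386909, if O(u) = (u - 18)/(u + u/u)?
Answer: -253604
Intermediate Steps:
O(u) = (-18 + u)/(1 + u) (O(u) = (-18 + u)/(u + 1) = (-18 + u)/(1 + u))
(J(O(-7)) + 132642) - 386909 = (663 + 132642) - 386909 = 133305 - 386909 = -253604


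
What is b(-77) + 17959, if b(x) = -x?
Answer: 18036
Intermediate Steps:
b(-77) + 17959 = -1*(-77) + 17959 = 77 + 17959 = 18036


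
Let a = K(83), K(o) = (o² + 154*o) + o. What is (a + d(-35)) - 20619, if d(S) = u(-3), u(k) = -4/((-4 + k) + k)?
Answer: -4323/5 ≈ -864.60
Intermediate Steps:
K(o) = o² + 155*o
a = 19754 (a = 83*(155 + 83) = 83*238 = 19754)
u(k) = -4/(-4 + 2*k)
d(S) = ⅖ (d(S) = -2/(-2 - 3) = -2/(-5) = -2*(-⅕) = ⅖)
(a + d(-35)) - 20619 = (19754 + ⅖) - 20619 = 98772/5 - 20619 = -4323/5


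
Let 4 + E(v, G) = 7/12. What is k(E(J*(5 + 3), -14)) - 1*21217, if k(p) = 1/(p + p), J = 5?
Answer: -869903/41 ≈ -21217.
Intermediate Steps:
E(v, G) = -41/12 (E(v, G) = -4 + 7/12 = -41/12)
k(p) = 1/(2*p)
k(E(J*(5 + 3), -14)) - 1*21217 = 1/(2*(-41/12)) - 1*21217 = (½)*(-12/41) - 21217 = -6/41 - 21217 = -869903/41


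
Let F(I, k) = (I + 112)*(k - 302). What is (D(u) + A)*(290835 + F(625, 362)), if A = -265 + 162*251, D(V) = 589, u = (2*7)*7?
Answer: 13732564230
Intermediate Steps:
u = 98 (u = 14*7 = 98)
F(I, k) = (-302 + k)*(112 + I) (F(I, k) = (112 + I)*(-302 + k) = (-302 + k)*(112 + I))
A = 40397 (A = -265 + 40662 = 40397)
(D(u) + A)*(290835 + F(625, 362)) = (589 + 40397)*(290835 + (-33824 - 302*625 + 112*362 + 625*362)) = 40986*(290835 + (-33824 - 188750 + 40544 + 226250)) = 40986*(290835 + 44220) = 40986*335055 = 13732564230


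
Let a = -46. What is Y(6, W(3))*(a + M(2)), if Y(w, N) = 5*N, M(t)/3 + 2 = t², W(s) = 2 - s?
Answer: 200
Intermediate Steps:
M(t) = -6 + 3*t²
Y(6, W(3))*(a + M(2)) = (5*(2 - 1*3))*(-46 + (-6 + 3*2²)) = (5*(2 - 3))*(-46 + (-6 + 3*4)) = (5*(-1))*(-46 + (-6 + 12)) = -5*(-46 + 6) = -5*(-40) = 200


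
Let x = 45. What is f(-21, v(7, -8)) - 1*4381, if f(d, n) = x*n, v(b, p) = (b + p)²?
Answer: -4336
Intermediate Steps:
f(d, n) = 45*n
f(-21, v(7, -8)) - 1*4381 = 45*(7 - 8)² - 1*4381 = 45*(-1)² - 4381 = 45*1 - 4381 = 45 - 4381 = -4336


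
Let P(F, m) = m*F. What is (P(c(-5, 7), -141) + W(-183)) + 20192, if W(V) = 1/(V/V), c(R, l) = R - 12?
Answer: 22590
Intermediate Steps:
c(R, l) = -12 + R
W(V) = 1 (W(V) = 1/1 = 1)
P(F, m) = F*m
(P(c(-5, 7), -141) + W(-183)) + 20192 = ((-12 - 5)*(-141) + 1) + 20192 = (-17*(-141) + 1) + 20192 = (2397 + 1) + 20192 = 2398 + 20192 = 22590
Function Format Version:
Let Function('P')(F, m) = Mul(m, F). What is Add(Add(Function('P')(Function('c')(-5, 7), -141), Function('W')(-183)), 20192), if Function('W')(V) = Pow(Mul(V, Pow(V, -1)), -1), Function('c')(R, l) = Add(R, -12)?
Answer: 22590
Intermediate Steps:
Function('c')(R, l) = Add(-12, R)
Function('W')(V) = 1 (Function('W')(V) = Pow(1, -1) = 1)
Function('P')(F, m) = Mul(F, m)
Add(Add(Function('P')(Function('c')(-5, 7), -141), Function('W')(-183)), 20192) = Add(Add(Mul(Add(-12, -5), -141), 1), 20192) = Add(Add(Mul(-17, -141), 1), 20192) = Add(Add(2397, 1), 20192) = Add(2398, 20192) = 22590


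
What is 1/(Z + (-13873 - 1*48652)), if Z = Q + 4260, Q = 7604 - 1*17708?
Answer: -1/68369 ≈ -1.4627e-5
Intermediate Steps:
Q = -10104 (Q = 7604 - 17708 = -10104)
Z = -5844 (Z = -10104 + 4260 = -5844)
1/(Z + (-13873 - 1*48652)) = 1/(-5844 + (-13873 - 1*48652)) = 1/(-5844 + (-13873 - 48652)) = 1/(-5844 - 62525) = 1/(-68369) = -1/68369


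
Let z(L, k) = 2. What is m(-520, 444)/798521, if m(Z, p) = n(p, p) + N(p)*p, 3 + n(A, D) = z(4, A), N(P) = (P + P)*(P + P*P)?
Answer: 77900261759/798521 ≈ 97556.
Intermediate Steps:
N(P) = 2*P*(P + P**2) (N(P) = (2*P)*(P + P**2) = 2*P*(P + P**2))
n(A, D) = -1 (n(A, D) = -3 + 2 = -1)
m(Z, p) = -1 + 2*p**3*(1 + p) (m(Z, p) = -1 + (2*p**2*(1 + p))*p = -1 + 2*p**3*(1 + p))
m(-520, 444)/798521 = (-1 + 2*444**3*(1 + 444))/798521 = (-1 + 2*87528384*445)*(1/798521) = (-1 + 77900261760)*(1/798521) = 77900261759*(1/798521) = 77900261759/798521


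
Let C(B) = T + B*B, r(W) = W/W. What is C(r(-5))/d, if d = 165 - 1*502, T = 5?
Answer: -6/337 ≈ -0.017804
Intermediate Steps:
r(W) = 1
C(B) = 5 + B² (C(B) = 5 + B*B = 5 + B²)
d = -337 (d = 165 - 502 = -337)
C(r(-5))/d = (5 + 1²)/(-337) = (5 + 1)*(-1/337) = 6*(-1/337) = -6/337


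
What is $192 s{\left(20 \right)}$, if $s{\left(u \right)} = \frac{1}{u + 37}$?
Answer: $\frac{64}{19} \approx 3.3684$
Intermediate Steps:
$s{\left(u \right)} = \frac{1}{37 + u}$
$192 s{\left(20 \right)} = \frac{192}{37 + 20} = \frac{192}{57} = 192 \cdot \frac{1}{57} = \frac{64}{19}$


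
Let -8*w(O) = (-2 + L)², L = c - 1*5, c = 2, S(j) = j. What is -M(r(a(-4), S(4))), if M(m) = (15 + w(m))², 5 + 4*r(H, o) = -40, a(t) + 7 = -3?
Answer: -9025/64 ≈ -141.02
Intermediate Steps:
a(t) = -10 (a(t) = -7 - 3 = -10)
r(H, o) = -45/4 (r(H, o) = -5/4 + (¼)*(-40) = -5/4 - 10 = -45/4)
L = -3 (L = 2 - 1*5 = 2 - 5 = -3)
w(O) = -25/8 (w(O) = -(-2 - 3)²/8 = -⅛*(-5)² = -⅛*25 = -25/8)
M(m) = 9025/64 (M(m) = (15 - 25/8)² = (95/8)² = 9025/64)
-M(r(a(-4), S(4))) = -1*9025/64 = -9025/64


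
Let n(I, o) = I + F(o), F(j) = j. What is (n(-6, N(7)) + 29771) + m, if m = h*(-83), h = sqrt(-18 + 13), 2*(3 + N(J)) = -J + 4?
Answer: 59521/2 - 83*I*sqrt(5) ≈ 29761.0 - 185.59*I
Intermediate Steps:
N(J) = -1 - J/2 (N(J) = -3 + (-J + 4)/2 = -3 + (4 - J)/2 = -3 + (2 - J/2) = -1 - J/2)
h = I*sqrt(5) (h = sqrt(-5) = I*sqrt(5) ≈ 2.2361*I)
n(I, o) = I + o
m = -83*I*sqrt(5) (m = (I*sqrt(5))*(-83) = -83*I*sqrt(5) ≈ -185.59*I)
(n(-6, N(7)) + 29771) + m = ((-6 + (-1 - 1/2*7)) + 29771) - 83*I*sqrt(5) = ((-6 + (-1 - 7/2)) + 29771) - 83*I*sqrt(5) = ((-6 - 9/2) + 29771) - 83*I*sqrt(5) = (-21/2 + 29771) - 83*I*sqrt(5) = 59521/2 - 83*I*sqrt(5)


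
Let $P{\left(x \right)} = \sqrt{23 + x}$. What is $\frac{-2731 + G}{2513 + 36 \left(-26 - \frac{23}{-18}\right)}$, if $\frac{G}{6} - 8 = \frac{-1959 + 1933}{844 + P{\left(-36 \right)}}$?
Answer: $\frac{- 2683 \sqrt{13} + 2264608 i}{1623 \left(\sqrt{13} - 844 i\right)} \approx -1.6532 + 4.865 \cdot 10^{-7} i$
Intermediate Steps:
$G = 48 - \frac{156}{844 + i \sqrt{13}}$ ($G = 48 + 6 \frac{-1959 + 1933}{844 + \sqrt{23 - 36}} = 48 + 6 \left(- \frac{26}{844 + \sqrt{-13}}\right) = 48 + 6 \left(- \frac{26}{844 + i \sqrt{13}}\right) = 48 - \frac{156}{844 + i \sqrt{13}} \approx 47.815 + 0.00078959 i$)
$\frac{-2731 + G}{2513 + 36 \left(-26 - \frac{23}{-18}\right)} = \frac{-2731 + \left(\frac{34061088}{712349} + \frac{156 i \sqrt{13}}{712349}\right)}{2513 + 36 \left(-26 - \frac{23}{-18}\right)} = \frac{- \frac{1911364031}{712349} + \frac{156 i \sqrt{13}}{712349}}{2513 + 36 \left(-26 - - \frac{23}{18}\right)} = \frac{- \frac{1911364031}{712349} + \frac{156 i \sqrt{13}}{712349}}{2513 + 36 \left(-26 + \frac{23}{18}\right)} = \frac{- \frac{1911364031}{712349} + \frac{156 i \sqrt{13}}{712349}}{2513 + 36 \left(- \frac{445}{18}\right)} = \frac{- \frac{1911364031}{712349} + \frac{156 i \sqrt{13}}{712349}}{2513 - 890} = \frac{- \frac{1911364031}{712349} + \frac{156 i \sqrt{13}}{712349}}{1623} = \left(- \frac{1911364031}{712349} + \frac{156 i \sqrt{13}}{712349}\right) \frac{1}{1623} = - \frac{1911364031}{1156142427} + \frac{52 i \sqrt{13}}{385380809}$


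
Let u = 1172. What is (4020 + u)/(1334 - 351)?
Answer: 5192/983 ≈ 5.2818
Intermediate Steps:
(4020 + u)/(1334 - 351) = (4020 + 1172)/(1334 - 351) = 5192/983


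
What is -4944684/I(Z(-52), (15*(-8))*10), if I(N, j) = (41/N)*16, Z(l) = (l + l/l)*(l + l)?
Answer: -1639162746/41 ≈ -3.9980e+7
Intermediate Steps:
Z(l) = 2*l*(1 + l) (Z(l) = (l + 1)*(2*l) = (1 + l)*(2*l) = 2*l*(1 + l))
I(N, j) = 656/N
-4944684/I(Z(-52), (15*(-8))*10) = -4944684/(656/((2*(-52)*(1 - 52)))) = -4944684/(656/((2*(-52)*(-51)))) = -4944684/(656/5304) = -4944684/(656*(1/5304)) = -4944684/82/663 = -4944684*663/82 = -1639162746/41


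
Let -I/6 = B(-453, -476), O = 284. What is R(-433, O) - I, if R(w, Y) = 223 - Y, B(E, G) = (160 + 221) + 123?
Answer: 2963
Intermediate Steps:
B(E, G) = 504 (B(E, G) = 381 + 123 = 504)
I = -3024 (I = -6*504 = -3024)
R(-433, O) - I = (223 - 1*284) - 1*(-3024) = (223 - 284) + 3024 = -61 + 3024 = 2963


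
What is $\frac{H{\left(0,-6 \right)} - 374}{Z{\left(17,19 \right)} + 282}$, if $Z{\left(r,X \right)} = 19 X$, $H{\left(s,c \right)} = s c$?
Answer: $- \frac{374}{643} \approx -0.58165$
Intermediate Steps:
$H{\left(s,c \right)} = c s$
$\frac{H{\left(0,-6 \right)} - 374}{Z{\left(17,19 \right)} + 282} = \frac{\left(-6\right) 0 - 374}{19 \cdot 19 + 282} = \frac{0 - 374}{361 + 282} = - \frac{374}{643}$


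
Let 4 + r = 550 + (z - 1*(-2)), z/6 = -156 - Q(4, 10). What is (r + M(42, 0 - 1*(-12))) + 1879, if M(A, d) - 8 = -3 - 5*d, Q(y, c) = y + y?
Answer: 1388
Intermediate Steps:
Q(y, c) = 2*y
z = -984 (z = 6*(-156 - 2*4) = 6*(-156 - 1*8) = 6*(-156 - 8) = 6*(-164) = -984)
M(A, d) = 5 - 5*d (M(A, d) = 8 + (-3 - 5*d) = 5 - 5*d)
r = -436 (r = -4 + (550 + (-984 - 1*(-2))) = -4 + (550 + (-984 + 2)) = -4 + (550 - 982) = -4 - 432 = -436)
(r + M(42, 0 - 1*(-12))) + 1879 = (-436 + (5 - 5*(0 - 1*(-12)))) + 1879 = (-436 + (5 - 5*(0 + 12))) + 1879 = (-436 + (5 - 5*12)) + 1879 = (-436 + (5 - 60)) + 1879 = (-436 - 55) + 1879 = -491 + 1879 = 1388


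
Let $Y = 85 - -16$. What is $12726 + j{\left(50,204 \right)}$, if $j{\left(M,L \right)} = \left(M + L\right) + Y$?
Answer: $13081$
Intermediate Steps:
$Y = 101$ ($Y = 85 + 16 = 101$)
$j{\left(M,L \right)} = 101 + L + M$ ($j{\left(M,L \right)} = \left(M + L\right) + 101 = \left(L + M\right) + 101 = 101 + L + M$)
$12726 + j{\left(50,204 \right)} = 12726 + \left(101 + 204 + 50\right) = 12726 + 355 = 13081$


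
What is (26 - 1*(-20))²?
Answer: 2116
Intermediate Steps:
(26 - 1*(-20))² = (26 + 20)² = 46² = 2116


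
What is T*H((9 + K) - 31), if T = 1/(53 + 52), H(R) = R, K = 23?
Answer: 1/105 ≈ 0.0095238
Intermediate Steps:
T = 1/105 ≈ 0.0095238
T*H((9 + K) - 31) = ((9 + 23) - 31)/105 = (32 - 31)/105 = (1/105)*1 = 1/105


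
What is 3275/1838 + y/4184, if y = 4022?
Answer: 5273759/1922548 ≈ 2.7431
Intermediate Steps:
3275/1838 + y/4184 = 3275/1838 + 4022/4184 = 3275*(1/1838) + 4022*(1/4184) = 3275/1838 + 2011/2092 = 5273759/1922548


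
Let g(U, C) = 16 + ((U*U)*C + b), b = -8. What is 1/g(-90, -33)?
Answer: -1/267292 ≈ -3.7412e-6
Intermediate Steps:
g(U, C) = 8 + C*U**2 (g(U, C) = 16 + ((U*U)*C - 8) = 16 + (U**2*C - 8) = 16 + (C*U**2 - 8) = 16 + (-8 + C*U**2) = 8 + C*U**2)
1/g(-90, -33) = 1/(8 - 33*(-90)**2) = 1/(8 - 33*8100) = 1/(8 - 267300) = 1/(-267292) = -1/267292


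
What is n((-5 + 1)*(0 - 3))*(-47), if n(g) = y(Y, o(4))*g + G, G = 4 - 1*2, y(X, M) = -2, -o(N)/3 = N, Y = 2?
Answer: 1034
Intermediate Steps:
o(N) = -3*N
G = 2 (G = 4 - 2 = 2)
n(g) = 2 - 2*g (n(g) = -2*g + 2 = 2 - 2*g)
n((-5 + 1)*(0 - 3))*(-47) = (2 - 2*(-5 + 1)*(0 - 3))*(-47) = (2 - (-8)*(-3))*(-47) = (2 - 2*12)*(-47) = (2 - 24)*(-47) = -22*(-47) = 1034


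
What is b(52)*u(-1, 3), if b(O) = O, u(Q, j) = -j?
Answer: -156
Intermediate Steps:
b(52)*u(-1, 3) = 52*(-1*3) = 52*(-3) = -156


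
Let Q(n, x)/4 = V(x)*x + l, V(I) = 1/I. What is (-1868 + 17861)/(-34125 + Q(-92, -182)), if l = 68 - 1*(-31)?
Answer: -15993/33725 ≈ -0.47422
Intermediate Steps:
l = 99 (l = 68 + 31 = 99)
Q(n, x) = 400 (Q(n, x) = 4*(x/x + 99) = 4*(1 + 99) = 4*100 = 400)
(-1868 + 17861)/(-34125 + Q(-92, -182)) = (-1868 + 17861)/(-34125 + 400) = 15993/(-33725) = 15993*(-1/33725) = -15993/33725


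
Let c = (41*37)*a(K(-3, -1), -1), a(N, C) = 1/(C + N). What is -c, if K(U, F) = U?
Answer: 1517/4 ≈ 379.25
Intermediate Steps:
c = -1517/4 (c = (41*37)/(-1 - 3) = 1517/(-4) = 1517*(-¼) = -1517/4 ≈ -379.25)
-c = -1*(-1517/4) = 1517/4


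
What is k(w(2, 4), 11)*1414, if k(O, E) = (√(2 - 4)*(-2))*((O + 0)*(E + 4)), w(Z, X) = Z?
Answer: -84840*I*√2 ≈ -1.1998e+5*I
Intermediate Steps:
k(O, E) = -2*I*O*√2*(4 + E) (k(O, E) = (√(-2)*(-2))*(O*(4 + E)) = ((I*√2)*(-2))*(O*(4 + E)) = (-2*I*√2)*(O*(4 + E)) = -2*I*O*√2*(4 + E))
k(w(2, 4), 11)*1414 = -2*I*2*√2*(4 + 11)*1414 = -2*I*2*√2*15*1414 = -60*I*√2*1414 = -84840*I*√2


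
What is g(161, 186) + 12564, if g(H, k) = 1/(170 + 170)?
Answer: 4271761/340 ≈ 12564.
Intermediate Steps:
g(H, k) = 1/340
g(161, 186) + 12564 = 1/340 + 12564 = 4271761/340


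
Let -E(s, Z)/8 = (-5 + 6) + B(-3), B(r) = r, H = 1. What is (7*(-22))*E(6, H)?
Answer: -2464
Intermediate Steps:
E(s, Z) = 16 (E(s, Z) = -8*((-5 + 6) - 3) = -8*(1 - 3) = -8*(-2) = 16)
(7*(-22))*E(6, H) = (7*(-22))*16 = -154*16 = -2464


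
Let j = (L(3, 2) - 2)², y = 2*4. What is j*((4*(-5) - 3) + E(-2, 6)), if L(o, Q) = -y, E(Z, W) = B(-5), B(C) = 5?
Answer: -1800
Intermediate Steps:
E(Z, W) = 5
y = 8
L(o, Q) = -8 (L(o, Q) = -1*8 = -8)
j = 100 (j = (-8 - 2)² = (-10)² = 100)
j*((4*(-5) - 3) + E(-2, 6)) = 100*((4*(-5) - 3) + 5) = 100*((-20 - 3) + 5) = 100*(-23 + 5) = 100*(-18) = -1800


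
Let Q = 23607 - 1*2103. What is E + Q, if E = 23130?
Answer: 44634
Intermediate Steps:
Q = 21504 (Q = 23607 - 2103 = 21504)
E + Q = 23130 + 21504 = 44634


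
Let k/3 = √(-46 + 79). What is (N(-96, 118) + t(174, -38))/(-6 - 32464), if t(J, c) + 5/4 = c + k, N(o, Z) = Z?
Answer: -63/25976 - 3*√33/32470 ≈ -0.0029561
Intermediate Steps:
k = 3*√33 (k = 3*√(-46 + 79) = 3*√33 ≈ 17.234)
t(J, c) = -5/4 + c + 3*√33 (t(J, c) = -5/4 + (c + 3*√33) = -5/4 + c + 3*√33)
(N(-96, 118) + t(174, -38))/(-6 - 32464) = (118 + (-5/4 - 38 + 3*√33))/(-6 - 32464) = (118 + (-157/4 + 3*√33))/(-32470) = (315/4 + 3*√33)*(-1/32470) = -63/25976 - 3*√33/32470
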